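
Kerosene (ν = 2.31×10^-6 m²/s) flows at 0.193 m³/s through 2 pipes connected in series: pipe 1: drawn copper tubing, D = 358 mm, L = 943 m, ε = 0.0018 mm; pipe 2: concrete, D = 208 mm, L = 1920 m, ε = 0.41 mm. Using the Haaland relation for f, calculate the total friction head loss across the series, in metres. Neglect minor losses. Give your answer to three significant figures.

Pipe 1: V = 1.917 m/s, Re = 2.97×10^5, ε/D = 5.03×10^-6, f = 0.01441, h_1 = f(L/D)V²/2g = 7.111 m
Pipe 2: V = 5.680 m/s, Re = 5.11×10^5, ε/D = 0.00197, f = 0.02370, h_2 = f(L/D)V²/2g = 359.7 m
Series → Q common, losses add: H = Σh = 366.8 m

H ≈ 367 m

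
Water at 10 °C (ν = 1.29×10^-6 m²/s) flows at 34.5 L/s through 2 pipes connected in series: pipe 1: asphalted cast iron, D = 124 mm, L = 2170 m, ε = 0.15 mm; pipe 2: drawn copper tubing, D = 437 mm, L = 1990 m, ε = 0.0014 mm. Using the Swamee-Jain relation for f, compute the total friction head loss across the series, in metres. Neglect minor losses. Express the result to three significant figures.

Pipe 1: V = 2.857 m/s, Re = 2.75×10^5, ε/D = 0.00121, f = 0.02165, h_1 = f(L/D)V²/2g = 157.6 m
Pipe 2: V = 0.2300 m/s, Re = 7.79×10^4, ε/D = 3.20×10^-6, f = 0.01885, h_2 = f(L/D)V²/2g = 0.2315 m
Series → Q common, losses add: H = Σh = 157.9 m

H ≈ 158 m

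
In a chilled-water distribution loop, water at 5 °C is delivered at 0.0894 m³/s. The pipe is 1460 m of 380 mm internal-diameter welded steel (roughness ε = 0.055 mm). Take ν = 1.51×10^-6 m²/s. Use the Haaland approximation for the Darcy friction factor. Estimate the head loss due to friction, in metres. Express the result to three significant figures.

h_f ≈ 2.01 m

V = 4Q/(πD²) = 4·0.0894/(π·0.380²) = 0.7883 m/s
Re = VD/ν = 0.7883·0.380/1.51×10^-6 = 1.98×10^5 → turbulent
ε/D = 0.055/380 = 1.45×10^-4
Haaland: f = 0.01652
h_f = f(L/D)V²/(2g) = 0.01652·(1460/0.380)·0.7883²/(2·9.81) = 2.010 m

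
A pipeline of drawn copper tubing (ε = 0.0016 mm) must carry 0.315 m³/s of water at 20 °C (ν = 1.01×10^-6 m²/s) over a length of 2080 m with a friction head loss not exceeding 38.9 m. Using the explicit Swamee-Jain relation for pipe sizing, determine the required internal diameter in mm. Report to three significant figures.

D ≈ 350 mm

Swamee-Jain (Type III): D = 0.66·[ε^1.25·(LQ²/(gh_f))^4.75 + ν·Q^9.4·(L/(gh_f))^5.2]^0.04
LQ²/(gh_f) = 0.5408; L/(gh_f) = 5.451
Term 1 = ε^1.25·(…)^4.75 = 3.07×10^-9; Term 2 = ν·Q^9.4·(…)^5.2 = 1.31×10^-7
D = 0.66·(3.07×10^-9 + 1.31×10^-7)^0.04 = 0.3505 m = 350 mm
Check: V = 3.27 m/s, Re = 1.13×10^6, f = 0.01149, h_f = 37.1 m ≈ 38.9 m ✓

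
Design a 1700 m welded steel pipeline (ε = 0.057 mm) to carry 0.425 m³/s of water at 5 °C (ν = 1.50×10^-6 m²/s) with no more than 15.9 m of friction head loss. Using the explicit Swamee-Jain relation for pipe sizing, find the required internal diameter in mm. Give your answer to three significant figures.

D ≈ 473 mm

Swamee-Jain (Type III): D = 0.66·[ε^1.25·(LQ²/(gh_f))^4.75 + ν·Q^9.4·(L/(gh_f))^5.2]^0.04
LQ²/(gh_f) = 1.969; L/(gh_f) = 10.90
Term 1 = ε^1.25·(…)^4.75 = 1.24×10^-4; Term 2 = ν·Q^9.4·(…)^5.2 = 1.19×10^-4
D = 0.66·(1.24×10^-4 + 1.19×10^-4)^0.04 = 0.4731 m = 473 mm
Check: V = 2.42 m/s, Re = 7.62×10^5, f = 0.01411, h_f = 15.1 m ≈ 15.9 m ✓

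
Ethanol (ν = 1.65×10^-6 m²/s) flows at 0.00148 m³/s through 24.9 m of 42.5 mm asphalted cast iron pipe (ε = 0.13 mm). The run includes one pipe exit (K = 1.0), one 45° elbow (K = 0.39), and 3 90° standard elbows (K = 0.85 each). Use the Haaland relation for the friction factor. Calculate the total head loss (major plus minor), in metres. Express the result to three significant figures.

V = 4Q/(πD²) = 1.043 m/s; V²/2g = 0.05547 m
Re = 2.69×10^4, ε/D = 0.00306 → f = 0.03020 (Haaland)
Major: h_f = f(L/D)·V²/2g = 0.03020·585.9·0.05547 = 0.9815 m
Minor: ΣK = 3.94; h_m = ΣK·V²/2g = 0.2186 m
Total H_L = 0.9815 + 0.2186 = 1.200 m

H_L ≈ 1.20 m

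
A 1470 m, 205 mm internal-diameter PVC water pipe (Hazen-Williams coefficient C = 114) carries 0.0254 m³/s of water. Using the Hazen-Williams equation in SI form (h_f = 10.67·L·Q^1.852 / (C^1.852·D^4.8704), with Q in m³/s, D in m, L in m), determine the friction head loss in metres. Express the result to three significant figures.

h_f = 10.67·1470·0.0254^1.852 / (114^1.852·0.205^4.8704) = 6.080 m

h_f ≈ 6.08 m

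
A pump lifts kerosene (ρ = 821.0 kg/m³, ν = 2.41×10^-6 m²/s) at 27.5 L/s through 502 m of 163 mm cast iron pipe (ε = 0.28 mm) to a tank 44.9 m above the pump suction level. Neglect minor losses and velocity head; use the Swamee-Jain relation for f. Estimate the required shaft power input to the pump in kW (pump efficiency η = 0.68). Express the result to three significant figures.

V = 4Q/(πD²) = 1.318 m/s; Re = 8.91×10^4; ε/D = 0.00172; f = 0.02477
h_f = f(L/D)V²/2g = 6.753 m
Total head H = z + h_f = 44.9 + 6.753 = 51.65 m
P_hyd = ρgQH = 821.0·9.81·0.0275·51.65 = 11.44 kW
P_shaft = P_hyd/η = 11.44/0.68 = 16.82 kW

P_shaft ≈ 16.8 kW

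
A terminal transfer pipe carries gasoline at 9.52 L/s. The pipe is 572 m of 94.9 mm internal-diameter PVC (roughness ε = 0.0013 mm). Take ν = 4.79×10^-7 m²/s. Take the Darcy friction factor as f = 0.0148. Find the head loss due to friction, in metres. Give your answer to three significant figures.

V = 4Q/(πD²) = 4·0.00952/(π·0.0949²) = 1.346 m/s
h_f = f(L/D)V²/(2g) = 0.01480·(572/0.0949)·1.346²/(2·9.81) = 8.236 m

h_f ≈ 8.24 m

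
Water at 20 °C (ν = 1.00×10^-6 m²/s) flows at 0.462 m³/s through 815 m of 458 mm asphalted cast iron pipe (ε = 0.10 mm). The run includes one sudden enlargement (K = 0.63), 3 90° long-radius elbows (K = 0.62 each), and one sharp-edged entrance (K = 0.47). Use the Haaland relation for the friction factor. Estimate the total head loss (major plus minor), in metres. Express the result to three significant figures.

V = 4Q/(πD²) = 2.804 m/s; V²/2g = 0.4008 m
Re = 1.28×10^6, ε/D = 2.18×10^-4 → f = 0.01464 (Haaland)
Major: h_f = f(L/D)·V²/2g = 0.01464·1779·0.4008 = 10.44 m
Minor: ΣK = 2.96; h_m = ΣK·V²/2g = 1.186 m
Total H_L = 10.44 + 1.186 = 11.63 m

H_L ≈ 11.6 m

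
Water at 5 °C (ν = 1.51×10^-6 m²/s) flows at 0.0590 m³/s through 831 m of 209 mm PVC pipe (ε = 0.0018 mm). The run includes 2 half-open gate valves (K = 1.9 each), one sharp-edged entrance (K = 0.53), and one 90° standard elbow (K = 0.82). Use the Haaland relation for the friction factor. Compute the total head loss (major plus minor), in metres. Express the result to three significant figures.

V = 4Q/(πD²) = 1.720 m/s; V²/2g = 0.1507 m
Re = 2.38×10^5, ε/D = 8.61×10^-6 → f = 0.01504 (Haaland)
Major: h_f = f(L/D)·V²/2g = 0.01504·3976·0.1507 = 9.017 m
Minor: ΣK = 5.15; h_m = ΣK·V²/2g = 0.7763 m
Total H_L = 9.017 + 0.7763 = 9.793 m

H_L ≈ 9.79 m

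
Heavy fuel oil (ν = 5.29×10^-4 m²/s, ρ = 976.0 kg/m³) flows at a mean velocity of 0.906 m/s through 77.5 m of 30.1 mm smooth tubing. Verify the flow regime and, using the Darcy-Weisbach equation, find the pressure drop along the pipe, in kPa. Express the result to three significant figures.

Re = VD/ν = 0.906·0.03010/5.29×10^-4 = 51.6 → laminar (Re < 2300)
f = 64/Re = 1.241
h_f = f(L/D)V²/(2g) = 1.241·(77.5/0.03010)·0.906²/(2·9.81) = 133.7 m
Δp = ρg·h_f = 976.0·9.81·133.7 = 1280 kPa

Δp ≈ 1280 kPa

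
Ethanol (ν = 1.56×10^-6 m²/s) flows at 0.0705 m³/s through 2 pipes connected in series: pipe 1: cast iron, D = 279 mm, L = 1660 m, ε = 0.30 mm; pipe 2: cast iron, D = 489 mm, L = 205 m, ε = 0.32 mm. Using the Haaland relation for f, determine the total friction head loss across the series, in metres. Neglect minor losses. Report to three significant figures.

Pipe 1: V = 1.153 m/s, Re = 2.06×10^5, ε/D = 0.00108, f = 0.02117, h_1 = f(L/D)V²/2g = 8.539 m
Pipe 2: V = 0.3754 m/s, Re = 1.18×10^5, ε/D = 6.54×10^-4, f = 0.02033, h_2 = f(L/D)V²/2g = 0.06122 m
Series → Q common, losses add: H = Σh = 8.600 m

H ≈ 8.60 m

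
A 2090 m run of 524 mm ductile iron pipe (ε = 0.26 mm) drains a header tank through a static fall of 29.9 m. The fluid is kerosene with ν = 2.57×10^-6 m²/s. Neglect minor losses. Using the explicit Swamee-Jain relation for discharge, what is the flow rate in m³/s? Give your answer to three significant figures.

Swamee-Jain (Type II): Q = -0.965·√(gD⁵h_f/L)·ln[ε/(3.7D) + √(3.17ν²L/(gD³h_f))]
√(gD⁵h_f/L) = √(9.81·0.524⁵·29.9/2090) = 0.07446
ε/(3.7D) = 1.34×10^-4; √(3.17ν²L/(gD³h_f)) = 3.22×10^-5
Q = -0.965·0.07446·ln(1.663×10^-4) = 0.6253 m³/s
Check: V = 2.90 m/s, Re = 5.91×10^5, f = 0.01761, h_f = 30.1 m ≈ 29.9 m ✓

Q ≈ 0.625 m³/s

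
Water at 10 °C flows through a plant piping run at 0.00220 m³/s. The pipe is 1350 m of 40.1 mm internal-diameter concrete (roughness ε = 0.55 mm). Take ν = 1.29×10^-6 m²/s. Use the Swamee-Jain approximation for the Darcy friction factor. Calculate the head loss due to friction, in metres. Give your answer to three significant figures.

V = 4Q/(πD²) = 4·0.00220/(π·0.0401²) = 1.742 m/s
Re = VD/ν = 1.742·0.0401/1.29×10^-6 = 5.42×10^4 → turbulent
ε/D = 0.55/40.1 = 0.0137
Swamee-Jain: f = 0.04356
h_f = f(L/D)V²/(2g) = 0.04356·(1350/0.0401)·1.742²/(2·9.81) = 226.8 m

h_f ≈ 227 m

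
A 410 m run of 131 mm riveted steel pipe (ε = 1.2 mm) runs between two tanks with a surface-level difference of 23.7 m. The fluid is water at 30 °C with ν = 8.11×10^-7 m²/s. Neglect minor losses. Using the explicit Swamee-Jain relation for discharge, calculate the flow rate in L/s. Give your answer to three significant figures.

Swamee-Jain (Type II): Q = -0.965·√(gD⁵h_f/L)·ln[ε/(3.7D) + √(3.17ν²L/(gD³h_f))]
√(gD⁵h_f/L) = √(9.81·0.131⁵·23.7/410) = 0.004677
ε/(3.7D) = 0.00248; √(3.17ν²L/(gD³h_f)) = 4.04×10^-5
Q = -0.965·0.004677·ln(0.002516) = 0.02701 m³/s
Check: V = 2.00 m/s, Re = 3.24×10^5, f = 0.03711, h_f = 23.8 m ≈ 23.7 m ✓

Q ≈ 27.0 L/s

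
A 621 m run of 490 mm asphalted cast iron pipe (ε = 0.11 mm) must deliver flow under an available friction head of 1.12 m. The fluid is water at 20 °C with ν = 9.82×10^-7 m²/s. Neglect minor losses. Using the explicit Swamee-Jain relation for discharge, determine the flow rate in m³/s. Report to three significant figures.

Q ≈ 0.199 m³/s

Swamee-Jain (Type II): Q = -0.965·√(gD⁵h_f/L)·ln[ε/(3.7D) + √(3.17ν²L/(gD³h_f))]
√(gD⁵h_f/L) = √(9.81·0.490⁵·1.12/621) = 0.02236
ε/(3.7D) = 6.07×10^-5; √(3.17ν²L/(gD³h_f)) = 3.83×10^-5
Q = -0.965·0.02236·ln(9.900×10^-5) = 0.1989 m³/s
Check: V = 1.05 m/s, Re = 5.26×10^5, f = 0.01567, h_f = 1.13 m ≈ 1.12 m ✓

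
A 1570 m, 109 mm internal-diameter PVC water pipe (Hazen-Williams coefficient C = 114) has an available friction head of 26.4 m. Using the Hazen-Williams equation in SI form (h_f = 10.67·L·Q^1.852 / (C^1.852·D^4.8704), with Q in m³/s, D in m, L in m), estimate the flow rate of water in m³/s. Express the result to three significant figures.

Rearranging: Q = [h_f·C^1.852·D^4.8704 / (10.67·L)]^(1/1.852)
Q = [26.4·114^1.852·0.109^4.8704 / (10.67·1570)]^0.540 = 0.01029 m³/s

Q ≈ 0.0103 m³/s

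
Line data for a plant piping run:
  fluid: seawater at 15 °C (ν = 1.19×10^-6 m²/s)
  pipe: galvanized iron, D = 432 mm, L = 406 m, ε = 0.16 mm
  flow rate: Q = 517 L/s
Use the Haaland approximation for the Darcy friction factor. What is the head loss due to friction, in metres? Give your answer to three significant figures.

V = 4Q/(πD²) = 4·0.517/(π·0.432²) = 3.527 m/s
Re = VD/ν = 3.527·0.432/1.19×10^-6 = 1.28×10^6 → turbulent
ε/D = 0.16/432 = 3.70×10^-4
Haaland: f = 0.01609
h_f = f(L/D)V²/(2g) = 0.01609·(406/0.432)·3.527²/(2·9.81) = 9.590 m

h_f ≈ 9.59 m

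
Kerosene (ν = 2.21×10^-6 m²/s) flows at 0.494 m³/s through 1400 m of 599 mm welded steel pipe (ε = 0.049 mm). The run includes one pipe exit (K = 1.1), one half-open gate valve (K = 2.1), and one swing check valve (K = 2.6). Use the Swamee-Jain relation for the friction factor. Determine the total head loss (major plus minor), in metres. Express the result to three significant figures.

V = 4Q/(πD²) = 1.753 m/s; V²/2g = 0.1566 m
Re = 4.75×10^5, ε/D = 8.18×10^-5 → f = 0.01434 (Swamee-Jain)
Major: h_f = f(L/D)·V²/2g = 0.01434·2337·0.1566 = 5.249 m
Minor: ΣK = 5.80; h_m = ΣK·V²/2g = 0.9084 m
Total H_L = 5.249 + 0.9084 = 6.158 m

H_L ≈ 6.16 m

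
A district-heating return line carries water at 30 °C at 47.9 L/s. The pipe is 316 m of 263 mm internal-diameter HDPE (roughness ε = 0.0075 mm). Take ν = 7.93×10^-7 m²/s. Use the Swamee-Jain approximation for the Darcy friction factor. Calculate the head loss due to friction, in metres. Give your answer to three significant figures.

V = 4Q/(πD²) = 4·0.0479/(π·0.263²) = 0.8817 m/s
Re = VD/ν = 0.8817·0.263/7.93×10^-7 = 2.92×10^5 → turbulent
ε/D = 0.0075/263 = 2.85×10^-5
Swamee-Jain: f = 0.01477
h_f = f(L/D)V²/(2g) = 0.01477·(316/0.263)·0.8817²/(2·9.81) = 0.7031 m

h_f ≈ 0.703 m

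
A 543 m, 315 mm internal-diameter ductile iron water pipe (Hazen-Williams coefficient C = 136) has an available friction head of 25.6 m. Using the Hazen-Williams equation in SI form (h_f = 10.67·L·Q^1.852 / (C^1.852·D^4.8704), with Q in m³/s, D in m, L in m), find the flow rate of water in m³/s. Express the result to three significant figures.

Q ≈ 0.349 m³/s

Rearranging: Q = [h_f·C^1.852·D^4.8704 / (10.67·L)]^(1/1.852)
Q = [25.6·136^1.852·0.315^4.8704 / (10.67·543)]^0.540 = 0.3489 m³/s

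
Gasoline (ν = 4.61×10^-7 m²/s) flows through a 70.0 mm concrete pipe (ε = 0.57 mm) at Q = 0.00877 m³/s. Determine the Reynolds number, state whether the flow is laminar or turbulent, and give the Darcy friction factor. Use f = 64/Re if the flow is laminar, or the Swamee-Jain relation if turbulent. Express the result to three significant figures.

V = 4Q/(πD²) = 2.279 m/s
Re = VD/ν = 2.279·0.0700/4.61×10^-7 = 3.46×10^5
Re > 4000 → turbulent; ε/D = 0.00814
Swamee-Jain: f = 0.03571

Re ≈ 3.46×10^5; turbulent; f ≈ 0.0357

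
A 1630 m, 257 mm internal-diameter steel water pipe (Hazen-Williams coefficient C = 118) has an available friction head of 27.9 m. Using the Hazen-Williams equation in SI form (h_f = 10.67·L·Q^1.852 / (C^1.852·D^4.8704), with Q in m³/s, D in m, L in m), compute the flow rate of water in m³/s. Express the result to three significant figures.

Rearranging: Q = [h_f·C^1.852·D^4.8704 / (10.67·L)]^(1/1.852)
Q = [27.9·118^1.852·0.257^4.8704 / (10.67·1630)]^0.540 = 0.1026 m³/s

Q ≈ 0.103 m³/s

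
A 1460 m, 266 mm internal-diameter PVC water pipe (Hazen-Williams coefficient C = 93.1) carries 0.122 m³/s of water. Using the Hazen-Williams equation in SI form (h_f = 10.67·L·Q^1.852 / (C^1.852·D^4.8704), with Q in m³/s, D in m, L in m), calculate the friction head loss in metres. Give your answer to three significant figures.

h_f ≈ 45.2 m

h_f = 10.67·1460·0.122^1.852 / (93.1^1.852·0.266^4.8704) = 45.19 m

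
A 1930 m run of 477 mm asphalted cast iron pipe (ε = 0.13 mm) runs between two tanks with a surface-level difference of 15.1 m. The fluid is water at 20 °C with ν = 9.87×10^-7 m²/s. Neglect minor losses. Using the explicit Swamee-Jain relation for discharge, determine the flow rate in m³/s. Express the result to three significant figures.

Q ≈ 0.390 m³/s

Swamee-Jain (Type II): Q = -0.965·√(gD⁵h_f/L)·ln[ε/(3.7D) + √(3.17ν²L/(gD³h_f))]
√(gD⁵h_f/L) = √(9.81·0.477⁵·15.1/1930) = 0.04354
ε/(3.7D) = 7.37×10^-5; √(3.17ν²L/(gD³h_f)) = 1.93×10^-5
Q = -0.965·0.04354·ln(9.291×10^-5) = 0.3900 m³/s
Check: V = 2.18 m/s, Re = 1.05×10^6, f = 0.01547, h_f = 15.2 m ≈ 15.1 m ✓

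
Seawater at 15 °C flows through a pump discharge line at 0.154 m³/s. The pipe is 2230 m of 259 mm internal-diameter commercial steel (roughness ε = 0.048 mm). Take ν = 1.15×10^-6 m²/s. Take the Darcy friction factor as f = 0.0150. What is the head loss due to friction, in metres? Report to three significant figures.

V = 4Q/(πD²) = 4·0.154/(π·0.259²) = 2.923 m/s
h_f = f(L/D)V²/(2g) = 0.01500·(2230/0.259)·2.923²/(2·9.81) = 56.24 m

h_f ≈ 56.2 m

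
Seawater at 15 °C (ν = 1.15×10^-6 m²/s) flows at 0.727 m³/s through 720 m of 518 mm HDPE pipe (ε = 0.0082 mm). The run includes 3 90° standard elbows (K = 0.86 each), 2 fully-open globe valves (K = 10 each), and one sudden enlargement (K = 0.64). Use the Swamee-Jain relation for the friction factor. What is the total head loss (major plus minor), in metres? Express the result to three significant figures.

H_L ≈ 23.6 m

V = 4Q/(πD²) = 3.450 m/s; V²/2g = 0.6066 m
Re = 1.55×10^6, ε/D = 1.58×10^-5 → f = 0.01129 (Swamee-Jain)
Major: h_f = f(L/D)·V²/2g = 0.01129·1390·0.6066 = 9.514 m
Minor: ΣK = 23.2; h_m = ΣK·V²/2g = 14.08 m
Total H_L = 9.514 + 14.08 = 23.60 m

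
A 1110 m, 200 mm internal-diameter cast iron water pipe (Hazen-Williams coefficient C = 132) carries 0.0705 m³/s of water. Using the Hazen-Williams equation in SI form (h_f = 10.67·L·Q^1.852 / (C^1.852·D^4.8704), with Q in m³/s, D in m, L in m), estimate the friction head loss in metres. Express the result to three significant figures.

h_f = 10.67·1110·0.0705^1.852 / (132^1.852·0.200^4.8704) = 26.14 m

h_f ≈ 26.1 m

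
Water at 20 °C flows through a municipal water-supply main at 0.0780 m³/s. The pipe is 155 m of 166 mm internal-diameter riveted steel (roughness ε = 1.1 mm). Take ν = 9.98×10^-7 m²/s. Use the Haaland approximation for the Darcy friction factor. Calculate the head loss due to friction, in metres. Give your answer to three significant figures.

V = 4Q/(πD²) = 4·0.0780/(π·0.166²) = 3.604 m/s
Re = VD/ν = 3.604·0.166/9.98×10^-7 = 5.99×10^5 → turbulent
ε/D = 1.1/166 = 0.00663
Haaland: f = 0.03332
h_f = f(L/D)V²/(2g) = 0.03332·(155/0.166)·3.604²/(2·9.81) = 20.60 m

h_f ≈ 20.6 m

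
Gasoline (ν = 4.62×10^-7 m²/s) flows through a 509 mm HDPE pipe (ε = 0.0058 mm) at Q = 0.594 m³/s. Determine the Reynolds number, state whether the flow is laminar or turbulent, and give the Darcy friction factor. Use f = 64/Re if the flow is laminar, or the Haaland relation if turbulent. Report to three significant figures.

V = 4Q/(πD²) = 2.919 m/s
Re = VD/ν = 2.919·0.509/4.62×10^-7 = 3.22×10^6
Re > 4000 → turbulent; ε/D = 1.14×10^-5
Haaland: f = 0.01007

Re ≈ 3.22×10^6; turbulent; f ≈ 0.0101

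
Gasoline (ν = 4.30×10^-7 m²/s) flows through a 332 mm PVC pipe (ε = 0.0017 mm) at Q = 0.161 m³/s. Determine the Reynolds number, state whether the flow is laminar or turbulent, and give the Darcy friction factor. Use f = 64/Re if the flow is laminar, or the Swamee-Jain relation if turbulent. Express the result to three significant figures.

Re ≈ 1.44×10^6; turbulent; f ≈ 0.0111

V = 4Q/(πD²) = 1.860 m/s
Re = VD/ν = 1.860·0.332/4.30×10^-7 = 1.44×10^6
Re > 4000 → turbulent; ε/D = 5.12×10^-6
Swamee-Jain: f = 0.01109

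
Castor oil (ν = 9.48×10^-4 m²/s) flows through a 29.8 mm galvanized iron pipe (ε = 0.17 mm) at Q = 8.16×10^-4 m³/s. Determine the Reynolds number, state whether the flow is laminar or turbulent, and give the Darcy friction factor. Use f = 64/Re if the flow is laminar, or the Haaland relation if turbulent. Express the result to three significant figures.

V = 4Q/(πD²) = 1.170 m/s
Re = VD/ν = 1.170·0.0298/9.48×10^-4 = 36.8
Re < 2300 → laminar → f = 64/Re = 1.740

Re ≈ 36.8; laminar; f = 64/Re ≈ 1.74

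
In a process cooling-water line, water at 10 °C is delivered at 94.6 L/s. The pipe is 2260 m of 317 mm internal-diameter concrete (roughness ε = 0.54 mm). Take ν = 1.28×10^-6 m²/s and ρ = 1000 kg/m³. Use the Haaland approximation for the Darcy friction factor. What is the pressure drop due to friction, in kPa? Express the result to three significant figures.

V = 4Q/(πD²) = 4·0.0946/(π·0.317²) = 1.199 m/s
Re = VD/ν = 1.199·0.317/1.28×10^-6 = 2.97×10^5 → turbulent
ε/D = 0.54/317 = 0.00170
Haaland: f = 0.02310
h_f = f(L/D)V²/(2g) = 0.02310·(2260/0.317)·1.199²/(2·9.81) = 12.06 m
Δp = ρg·h_f = 1000·9.81·12.06 = 118.3 kPa

Δp ≈ 118 kPa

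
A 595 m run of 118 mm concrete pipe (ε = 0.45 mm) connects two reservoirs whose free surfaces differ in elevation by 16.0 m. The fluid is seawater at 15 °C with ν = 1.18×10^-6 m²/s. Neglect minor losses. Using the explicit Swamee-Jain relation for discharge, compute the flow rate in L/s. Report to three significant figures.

Q ≈ 16.1 L/s

Swamee-Jain (Type II): Q = -0.965·√(gD⁵h_f/L)·ln[ε/(3.7D) + √(3.17ν²L/(gD³h_f))]
√(gD⁵h_f/L) = √(9.81·0.118⁵·16.0/595) = 0.002457
ε/(3.7D) = 0.00103; √(3.17ν²L/(gD³h_f)) = 1.01×10^-4
Q = -0.965·0.002457·ln(0.001132) = 0.01608 m³/s
Check: V = 1.47 m/s, Re = 1.47×10^5, f = 0.02900, h_f = 16.1 m ≈ 16.0 m ✓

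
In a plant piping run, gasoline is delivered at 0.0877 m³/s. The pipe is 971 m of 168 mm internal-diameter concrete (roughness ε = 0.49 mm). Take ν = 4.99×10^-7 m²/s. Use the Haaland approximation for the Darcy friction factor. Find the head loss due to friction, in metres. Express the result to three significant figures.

h_f ≈ 120 m

V = 4Q/(πD²) = 4·0.0877/(π·0.168²) = 3.956 m/s
Re = VD/ν = 3.956·0.168/4.99×10^-7 = 1.33×10^6 → turbulent
ε/D = 0.49/168 = 0.00292
Haaland: f = 0.02611
h_f = f(L/D)V²/(2g) = 0.02611·(971/0.168)·3.956²/(2·9.81) = 120.4 m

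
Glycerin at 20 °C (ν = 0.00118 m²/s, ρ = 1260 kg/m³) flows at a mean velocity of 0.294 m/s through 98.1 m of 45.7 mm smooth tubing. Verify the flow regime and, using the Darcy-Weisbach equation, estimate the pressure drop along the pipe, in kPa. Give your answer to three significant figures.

Re = VD/ν = 0.294·0.04570/0.00118 = 11.4 → laminar (Re < 2300)
f = 64/Re = 5.621
h_f = f(L/D)V²/(2g) = 5.621·(98.1/0.04570)·0.294²/(2·9.81) = 53.16 m
Δp = ρg·h_f = 1260·9.81·53.16 = 657.0 kPa

Δp ≈ 657 kPa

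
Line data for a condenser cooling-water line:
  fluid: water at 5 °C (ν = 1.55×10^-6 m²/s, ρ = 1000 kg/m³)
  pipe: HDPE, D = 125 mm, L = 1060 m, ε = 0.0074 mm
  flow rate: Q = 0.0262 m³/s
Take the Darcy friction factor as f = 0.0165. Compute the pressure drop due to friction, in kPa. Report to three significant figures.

V = 4Q/(πD²) = 4·0.0262/(π·0.125²) = 2.135 m/s
h_f = f(L/D)V²/(2g) = 0.01650·(1060/0.125)·2.135²/(2·9.81) = 32.51 m
Δp = ρg·h_f = 1000·9.81·32.51 = 318.9 kPa

Δp ≈ 319 kPa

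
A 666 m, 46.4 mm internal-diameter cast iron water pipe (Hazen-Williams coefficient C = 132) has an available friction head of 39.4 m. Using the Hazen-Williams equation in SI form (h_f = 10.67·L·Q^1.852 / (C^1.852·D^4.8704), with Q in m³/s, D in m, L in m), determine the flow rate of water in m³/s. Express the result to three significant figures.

Q ≈ 0.00249 m³/s

Rearranging: Q = [h_f·C^1.852·D^4.8704 / (10.67·L)]^(1/1.852)
Q = [39.4·132^1.852·0.0464^4.8704 / (10.67·666)]^0.540 = 0.002486 m³/s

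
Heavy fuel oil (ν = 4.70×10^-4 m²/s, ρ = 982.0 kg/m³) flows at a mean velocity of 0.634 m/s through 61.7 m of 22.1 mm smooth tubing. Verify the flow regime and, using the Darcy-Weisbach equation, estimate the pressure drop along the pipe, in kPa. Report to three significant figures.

Re = VD/ν = 0.634·0.02210/4.70×10^-4 = 29.8 → laminar (Re < 2300)
f = 64/Re = 2.147
h_f = f(L/D)V²/(2g) = 2.147·(61.7/0.02210)·0.634²/(2·9.81) = 122.8 m
Δp = ρg·h_f = 982.0·9.81·122.8 = 1183 kPa

Δp ≈ 1180 kPa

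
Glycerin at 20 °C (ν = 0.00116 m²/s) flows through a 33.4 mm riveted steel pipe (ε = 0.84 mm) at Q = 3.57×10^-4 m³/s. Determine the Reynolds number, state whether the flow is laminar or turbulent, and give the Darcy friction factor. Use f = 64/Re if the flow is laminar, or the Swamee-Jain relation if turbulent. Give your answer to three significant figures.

V = 4Q/(πD²) = 0.4075 m/s
Re = VD/ν = 0.4075·0.0334/0.00116 = 11.7
Re < 2300 → laminar → f = 64/Re = 5.455

Re ≈ 11.7; laminar; f = 64/Re ≈ 5.46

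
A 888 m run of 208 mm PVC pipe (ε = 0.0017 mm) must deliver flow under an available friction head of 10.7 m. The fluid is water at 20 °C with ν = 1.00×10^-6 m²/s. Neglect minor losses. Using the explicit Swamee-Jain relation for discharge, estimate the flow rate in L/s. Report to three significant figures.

Q ≈ 64.0 L/s

Swamee-Jain (Type II): Q = -0.965·√(gD⁵h_f/L)·ln[ε/(3.7D) + √(3.17ν²L/(gD³h_f))]
√(gD⁵h_f/L) = √(9.81·0.208⁵·10.7/888) = 0.006784
ε/(3.7D) = 2.21×10^-6; √(3.17ν²L/(gD³h_f)) = 5.46×10^-5
Q = -0.965·0.006784·ln(5.680×10^-5) = 0.06400 m³/s
Check: V = 1.88 m/s, Re = 3.92×10^5, f = 0.01379, h_f = 10.6 m ≈ 10.7 m ✓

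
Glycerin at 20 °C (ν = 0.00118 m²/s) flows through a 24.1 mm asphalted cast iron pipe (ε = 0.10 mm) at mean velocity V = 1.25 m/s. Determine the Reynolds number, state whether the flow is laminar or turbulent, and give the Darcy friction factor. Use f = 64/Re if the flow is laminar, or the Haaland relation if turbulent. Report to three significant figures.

Re ≈ 25.5; laminar; f = 64/Re ≈ 2.51

Re = VD/ν = 1.250·0.0241/0.00118 = 25.5
Re < 2300 → laminar → f = 64/Re = 2.507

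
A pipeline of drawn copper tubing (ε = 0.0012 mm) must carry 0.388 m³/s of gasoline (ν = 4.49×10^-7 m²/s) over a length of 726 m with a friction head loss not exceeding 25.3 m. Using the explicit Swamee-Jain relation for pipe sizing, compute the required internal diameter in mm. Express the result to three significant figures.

Swamee-Jain (Type III): D = 0.66·[ε^1.25·(LQ²/(gh_f))^4.75 + ν·Q^9.4·(L/(gh_f))^5.2]^0.04
LQ²/(gh_f) = 0.4404; L/(gh_f) = 2.925
Term 1 = ε^1.25·(…)^4.75 = 8.07×10^-10; Term 2 = ν·Q^9.4·(…)^5.2 = 1.63×10^-8
D = 0.66·(8.07×10^-10 + 1.63×10^-8)^0.04 = 0.3227 m = 323 mm
Check: V = 4.74 m/s, Re = 3.41×10^6, f = 0.009740, h_f = 25.1 m ≈ 25.3 m ✓

D ≈ 323 mm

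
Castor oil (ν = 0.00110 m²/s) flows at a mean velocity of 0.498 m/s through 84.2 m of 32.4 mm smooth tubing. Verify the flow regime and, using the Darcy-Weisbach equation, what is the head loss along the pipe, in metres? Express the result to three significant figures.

Re = VD/ν = 0.498·0.03240/0.00110 = 14.7 → laminar (Re < 2300)
f = 64/Re = 4.363
h_f = f(L/D)V²/(2g) = 4.363·(84.2/0.03240)·0.498²/(2·9.81) = 143.3 m

h_f ≈ 143 m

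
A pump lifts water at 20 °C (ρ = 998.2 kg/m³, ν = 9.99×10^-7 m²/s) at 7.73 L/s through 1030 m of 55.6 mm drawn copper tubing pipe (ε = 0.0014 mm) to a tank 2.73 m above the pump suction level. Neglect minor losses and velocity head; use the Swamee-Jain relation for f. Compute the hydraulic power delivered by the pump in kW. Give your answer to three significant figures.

P_hyd ≈ 11.9 kW

V = 4Q/(πD²) = 3.184 m/s; Re = 1.77×10^5; ε/D = 2.52×10^-5; f = 0.01612
h_f = f(L/D)V²/2g = 154.3 m
Total head H = z + h_f = 2.73 + 154.3 = 157.0 m
P_hyd = ρgQH = 998.2·9.81·0.00773·157.0 = 11.88 kW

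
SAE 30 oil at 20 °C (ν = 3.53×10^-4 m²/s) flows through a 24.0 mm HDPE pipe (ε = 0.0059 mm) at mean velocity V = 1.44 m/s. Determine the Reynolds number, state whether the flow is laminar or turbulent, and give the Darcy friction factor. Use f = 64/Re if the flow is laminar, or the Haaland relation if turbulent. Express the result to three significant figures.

Re = VD/ν = 1.440·0.0240/3.53×10^-4 = 97.9
Re < 2300 → laminar → f = 64/Re = 0.6537

Re ≈ 97.9; laminar; f = 64/Re ≈ 0.654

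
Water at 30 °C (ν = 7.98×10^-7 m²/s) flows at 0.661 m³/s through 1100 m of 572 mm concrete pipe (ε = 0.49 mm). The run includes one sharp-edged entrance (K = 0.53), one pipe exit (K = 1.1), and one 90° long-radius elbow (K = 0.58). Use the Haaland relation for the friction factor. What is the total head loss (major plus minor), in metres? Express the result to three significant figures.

V = 4Q/(πD²) = 2.572 m/s; V²/2g = 0.3372 m
Re = 1.84×10^6, ε/D = 8.57×10^-4 → f = 0.01912 (Haaland)
Major: h_f = f(L/D)·V²/2g = 0.01912·1923·0.3372 = 12.40 m
Minor: ΣK = 2.21; h_m = ΣK·V²/2g = 0.7453 m
Total H_L = 12.40 + 0.7453 = 13.14 m

H_L ≈ 13.1 m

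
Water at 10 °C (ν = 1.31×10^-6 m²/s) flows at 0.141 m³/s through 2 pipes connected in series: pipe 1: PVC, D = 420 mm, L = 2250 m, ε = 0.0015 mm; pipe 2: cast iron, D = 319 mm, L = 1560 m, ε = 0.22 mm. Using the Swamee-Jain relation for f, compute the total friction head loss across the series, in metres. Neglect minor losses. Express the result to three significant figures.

Pipe 1: V = 1.018 m/s, Re = 3.26×10^5, ε/D = 3.57×10^-6, f = 0.01419, h_1 = f(L/D)V²/2g = 4.014 m
Pipe 2: V = 1.764 m/s, Re = 4.30×10^5, ε/D = 6.90×10^-4, f = 0.01899, h_2 = f(L/D)V²/2g = 14.73 m
Series → Q common, losses add: H = Σh = 18.75 m

H ≈ 18.7 m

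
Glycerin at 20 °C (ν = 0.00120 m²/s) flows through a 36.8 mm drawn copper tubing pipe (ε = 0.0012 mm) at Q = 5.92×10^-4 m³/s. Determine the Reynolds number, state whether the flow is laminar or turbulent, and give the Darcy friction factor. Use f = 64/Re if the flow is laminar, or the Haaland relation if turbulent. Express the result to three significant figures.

Re ≈ 17.1; laminar; f = 64/Re ≈ 3.75

V = 4Q/(πD²) = 0.5566 m/s
Re = VD/ν = 0.5566·0.0368/0.00120 = 17.1
Re < 2300 → laminar → f = 64/Re = 3.750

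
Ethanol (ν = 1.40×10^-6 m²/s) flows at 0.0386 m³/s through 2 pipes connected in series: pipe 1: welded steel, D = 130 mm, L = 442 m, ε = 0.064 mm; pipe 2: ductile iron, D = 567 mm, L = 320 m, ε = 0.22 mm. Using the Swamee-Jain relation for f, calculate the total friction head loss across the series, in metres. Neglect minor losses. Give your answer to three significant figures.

H ≈ 27.0 m

Pipe 1: V = 2.908 m/s, Re = 2.70×10^5, ε/D = 4.92×10^-4, f = 0.01843, h_1 = f(L/D)V²/2g = 27.00 m
Pipe 2: V = 0.1529 m/s, Re = 6.19×10^4, ε/D = 3.88×10^-4, f = 0.02143, h_2 = f(L/D)V²/2g = 0.01441 m
Series → Q common, losses add: H = Σh = 27.02 m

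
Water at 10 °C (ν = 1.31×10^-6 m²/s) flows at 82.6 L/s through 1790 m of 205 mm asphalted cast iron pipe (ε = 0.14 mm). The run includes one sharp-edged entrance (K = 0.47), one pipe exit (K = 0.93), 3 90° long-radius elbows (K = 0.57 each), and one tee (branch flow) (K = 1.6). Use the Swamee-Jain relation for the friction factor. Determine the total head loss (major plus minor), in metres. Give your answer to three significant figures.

H_L ≈ 54.6 m

V = 4Q/(πD²) = 2.503 m/s; V²/2g = 0.3192 m
Re = 3.92×10^5, ε/D = 6.83×10^-4 → f = 0.01904 (Swamee-Jain)
Major: h_f = f(L/D)·V²/2g = 0.01904·8732·0.3192 = 53.06 m
Minor: ΣK = 4.71; h_m = ΣK·V²/2g = 1.503 m
Total H_L = 53.06 + 1.503 = 54.56 m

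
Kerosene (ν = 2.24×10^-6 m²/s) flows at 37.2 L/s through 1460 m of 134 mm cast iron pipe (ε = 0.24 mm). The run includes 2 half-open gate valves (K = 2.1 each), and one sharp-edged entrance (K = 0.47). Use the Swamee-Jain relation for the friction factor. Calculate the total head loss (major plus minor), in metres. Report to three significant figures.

H_L ≈ 94.9 m

V = 4Q/(πD²) = 2.638 m/s; V²/2g = 0.3546 m
Re = 1.58×10^5, ε/D = 0.00179 → f = 0.02413 (Swamee-Jain)
Major: h_f = f(L/D)·V²/2g = 0.02413·10896·0.3546 = 93.25 m
Minor: ΣK = 4.67; h_m = ΣK·V²/2g = 1.656 m
Total H_L = 93.25 + 1.656 = 94.90 m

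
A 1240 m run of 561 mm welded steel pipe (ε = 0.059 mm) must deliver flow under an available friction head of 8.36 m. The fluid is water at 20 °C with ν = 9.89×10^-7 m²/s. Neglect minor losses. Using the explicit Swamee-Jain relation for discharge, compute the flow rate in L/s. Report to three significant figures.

Q ≈ 586 L/s

Swamee-Jain (Type II): Q = -0.965·√(gD⁵h_f/L)·ln[ε/(3.7D) + √(3.17ν²L/(gD³h_f))]
√(gD⁵h_f/L) = √(9.81·0.561⁵·8.36/1240) = 0.06062
ε/(3.7D) = 2.84×10^-5; √(3.17ν²L/(gD³h_f)) = 1.63×10^-5
Q = -0.965·0.06062·ln(4.472×10^-5) = 0.5859 m³/s
Check: V = 2.37 m/s, Re = 1.34×10^6, f = 0.01329, h_f = 8.41 m ≈ 8.36 m ✓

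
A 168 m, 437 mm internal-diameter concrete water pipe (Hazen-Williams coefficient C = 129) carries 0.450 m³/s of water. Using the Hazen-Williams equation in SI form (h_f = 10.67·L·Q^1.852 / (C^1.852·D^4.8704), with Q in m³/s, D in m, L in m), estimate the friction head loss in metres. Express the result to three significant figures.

h_f = 10.67·168·0.450^1.852 / (129^1.852·0.437^4.8704) = 2.841 m

h_f ≈ 2.84 m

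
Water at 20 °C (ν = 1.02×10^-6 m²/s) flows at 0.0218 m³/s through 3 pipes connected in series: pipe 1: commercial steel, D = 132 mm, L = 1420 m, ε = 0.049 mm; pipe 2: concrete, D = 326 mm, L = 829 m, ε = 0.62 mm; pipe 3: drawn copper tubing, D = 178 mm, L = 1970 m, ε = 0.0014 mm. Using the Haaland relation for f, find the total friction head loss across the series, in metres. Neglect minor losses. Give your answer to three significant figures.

H ≈ 32.2 m

Pipe 1: V = 1.593 m/s, Re = 2.06×10^5, ε/D = 3.71×10^-4, f = 0.01787, h_1 = f(L/D)V²/2g = 24.87 m
Pipe 2: V = 0.2612 m/s, Re = 8.35×10^4, ε/D = 0.00190, f = 0.02499, h_2 = f(L/D)V²/2g = 0.2210 m
Pipe 3: V = 0.8760 m/s, Re = 1.53×10^5, ε/D = 7.87×10^-6, f = 0.01638, h_3 = f(L/D)V²/2g = 7.092 m
Series → Q common, losses add: H = Σh = 32.18 m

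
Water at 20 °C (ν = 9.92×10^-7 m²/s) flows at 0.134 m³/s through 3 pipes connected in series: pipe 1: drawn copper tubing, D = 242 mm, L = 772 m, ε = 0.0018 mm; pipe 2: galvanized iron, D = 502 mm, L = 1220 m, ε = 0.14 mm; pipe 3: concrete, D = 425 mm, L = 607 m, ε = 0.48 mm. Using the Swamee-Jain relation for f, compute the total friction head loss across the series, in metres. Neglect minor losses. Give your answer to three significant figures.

Pipe 1: V = 2.913 m/s, Re = 7.11×10^5, ε/D = 7.44×10^-6, f = 0.01245, h_1 = f(L/D)V²/2g = 17.19 m
Pipe 2: V = 0.6770 m/s, Re = 3.43×10^5, ε/D = 2.79×10^-4, f = 0.01670, h_2 = f(L/D)V²/2g = 0.9484 m
Pipe 3: V = 0.9446 m/s, Re = 4.05×10^5, ε/D = 0.00113, f = 0.02103, h_3 = f(L/D)V²/2g = 1.366 m
Series → Q common, losses add: H = Σh = 19.50 m

H ≈ 19.5 m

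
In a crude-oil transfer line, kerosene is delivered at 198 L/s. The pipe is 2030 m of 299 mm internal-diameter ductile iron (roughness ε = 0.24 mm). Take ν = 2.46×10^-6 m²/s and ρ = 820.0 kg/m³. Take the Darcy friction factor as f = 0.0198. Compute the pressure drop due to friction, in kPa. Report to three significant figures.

V = 4Q/(πD²) = 4·0.198/(π·0.299²) = 2.820 m/s
h_f = f(L/D)V²/(2g) = 0.01980·(2030/0.299)·2.820²/(2·9.81) = 54.48 m
Δp = ρg·h_f = 820.0·9.81·54.48 = 438.3 kPa

Δp ≈ 438 kPa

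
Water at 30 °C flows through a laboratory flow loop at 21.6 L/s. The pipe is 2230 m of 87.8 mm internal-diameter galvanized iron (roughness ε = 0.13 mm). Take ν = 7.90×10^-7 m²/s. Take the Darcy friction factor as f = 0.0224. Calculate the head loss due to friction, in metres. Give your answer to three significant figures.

V = 4Q/(πD²) = 4·0.0216/(π·0.0878²) = 3.568 m/s
h_f = f(L/D)V²/(2g) = 0.02240·(2230/0.0878)·3.568²/(2·9.81) = 369.1 m

h_f ≈ 369 m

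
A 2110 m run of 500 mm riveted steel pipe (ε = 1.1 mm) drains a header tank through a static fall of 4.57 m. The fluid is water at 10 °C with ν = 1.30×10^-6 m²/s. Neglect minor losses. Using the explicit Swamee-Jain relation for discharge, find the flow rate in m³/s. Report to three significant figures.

Swamee-Jain (Type II): Q = -0.965·√(gD⁵h_f/L)·ln[ε/(3.7D) + √(3.17ν²L/(gD³h_f))]
√(gD⁵h_f/L) = √(9.81·0.500⁵·4.57/2110) = 0.02577
ε/(3.7D) = 5.95×10^-4; √(3.17ν²L/(gD³h_f)) = 4.49×10^-5
Q = -0.965·0.02577·ln(6.395×10^-4) = 0.1829 m³/s
Check: V = 0.931 m/s, Re = 3.58×10^5, f = 0.02463, h_f = 4.60 m ≈ 4.57 m ✓

Q ≈ 0.183 m³/s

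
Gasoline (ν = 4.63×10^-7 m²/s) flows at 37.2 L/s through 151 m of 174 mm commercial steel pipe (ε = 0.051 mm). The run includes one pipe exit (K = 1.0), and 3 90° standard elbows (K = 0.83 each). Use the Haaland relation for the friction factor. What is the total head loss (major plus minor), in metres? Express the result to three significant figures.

V = 4Q/(πD²) = 1.564 m/s; V²/2g = 0.1247 m
Re = 5.88×10^5, ε/D = 2.93×10^-4 → f = 0.01594 (Haaland)
Major: h_f = f(L/D)·V²/2g = 0.01594·867.8·0.1247 = 1.725 m
Minor: ΣK = 3.49; h_m = ΣK·V²/2g = 0.4353 m
Total H_L = 1.725 + 0.4353 = 2.161 m

H_L ≈ 2.16 m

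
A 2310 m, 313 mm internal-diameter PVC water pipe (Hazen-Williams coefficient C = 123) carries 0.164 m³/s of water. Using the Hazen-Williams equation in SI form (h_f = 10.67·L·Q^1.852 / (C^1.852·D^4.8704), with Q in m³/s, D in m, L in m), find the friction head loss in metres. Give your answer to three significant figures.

h_f = 10.67·2310·0.164^1.852 / (123^1.852·0.313^4.8704) = 33.42 m

h_f ≈ 33.4 m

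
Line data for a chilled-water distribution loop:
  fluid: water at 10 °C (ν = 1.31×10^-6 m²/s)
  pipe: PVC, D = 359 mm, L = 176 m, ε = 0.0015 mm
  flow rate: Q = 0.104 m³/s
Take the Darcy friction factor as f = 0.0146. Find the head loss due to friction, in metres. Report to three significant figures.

h_f ≈ 0.385 m

V = 4Q/(πD²) = 4·0.104/(π·0.359²) = 1.027 m/s
h_f = f(L/D)V²/(2g) = 0.01460·(176/0.359)·1.027²/(2·9.81) = 0.3851 m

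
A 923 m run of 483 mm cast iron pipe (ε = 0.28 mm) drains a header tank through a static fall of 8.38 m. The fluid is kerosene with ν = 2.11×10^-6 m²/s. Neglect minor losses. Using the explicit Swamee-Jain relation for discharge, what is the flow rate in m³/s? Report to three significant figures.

Q ≈ 0.399 m³/s

Swamee-Jain (Type II): Q = -0.965·√(gD⁵h_f/L)·ln[ε/(3.7D) + √(3.17ν²L/(gD³h_f))]
√(gD⁵h_f/L) = √(9.81·0.483⁵·8.38/923) = 0.04839
ε/(3.7D) = 1.57×10^-4; √(3.17ν²L/(gD³h_f)) = 3.75×10^-5
Q = -0.965·0.04839·ln(1.942×10^-4) = 0.3991 m³/s
Check: V = 2.18 m/s, Re = 4.99×10^5, f = 0.01826, h_f = 8.44 m ≈ 8.38 m ✓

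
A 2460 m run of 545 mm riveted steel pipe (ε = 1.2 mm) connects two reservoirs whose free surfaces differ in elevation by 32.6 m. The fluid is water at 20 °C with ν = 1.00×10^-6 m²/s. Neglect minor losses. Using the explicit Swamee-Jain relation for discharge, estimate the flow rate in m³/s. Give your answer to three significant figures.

Swamee-Jain (Type II): Q = -0.965·√(gD⁵h_f/L)·ln[ε/(3.7D) + √(3.17ν²L/(gD³h_f))]
√(gD⁵h_f/L) = √(9.81·0.545⁵·32.6/2460) = 0.07906
ε/(3.7D) = 5.95×10^-4; √(3.17ν²L/(gD³h_f)) = 1.23×10^-5
Q = -0.965·0.07906·ln(6.074×10^-4) = 0.5651 m³/s
Check: V = 2.42 m/s, Re = 1.32×10^6, f = 0.02422, h_f = 32.7 m ≈ 32.6 m ✓

Q ≈ 0.565 m³/s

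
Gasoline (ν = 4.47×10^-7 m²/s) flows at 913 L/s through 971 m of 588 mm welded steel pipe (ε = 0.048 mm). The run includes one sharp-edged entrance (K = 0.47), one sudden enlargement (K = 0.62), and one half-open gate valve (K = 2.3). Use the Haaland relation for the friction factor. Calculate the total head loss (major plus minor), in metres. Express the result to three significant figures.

V = 4Q/(πD²) = 3.362 m/s; V²/2g = 0.5762 m
Re = 4.42×10^6, ε/D = 8.16×10^-5 → f = 0.01197 (Haaland)
Major: h_f = f(L/D)·V²/2g = 0.01197·1651·0.5762 = 11.39 m
Minor: ΣK = 3.39; h_m = ΣK·V²/2g = 1.953 m
Total H_L = 11.39 + 1.953 = 13.34 m

H_L ≈ 13.3 m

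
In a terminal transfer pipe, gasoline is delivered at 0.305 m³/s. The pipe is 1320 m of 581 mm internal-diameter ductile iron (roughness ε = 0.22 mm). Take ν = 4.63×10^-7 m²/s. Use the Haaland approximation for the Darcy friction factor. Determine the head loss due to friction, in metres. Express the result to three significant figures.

V = 4Q/(πD²) = 4·0.305/(π·0.581²) = 1.150 m/s
Re = VD/ν = 1.150·0.581/4.63×10^-7 = 1.44×10^6 → turbulent
ε/D = 0.22/581 = 3.79×10^-4
Haaland: f = 0.01611
h_f = f(L/D)V²/(2g) = 0.01611·(1320/0.581)·1.150²/(2·9.81) = 2.470 m

h_f ≈ 2.47 m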